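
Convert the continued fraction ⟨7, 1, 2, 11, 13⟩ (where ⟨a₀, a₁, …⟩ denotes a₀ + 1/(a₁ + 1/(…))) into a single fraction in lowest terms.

Work from the innermost term outward:
Start with 13.
11 + 1/(13/1) = 11 + 1/13 = 144/13
2 + 1/(144/13) = 2 + 13/144 = 301/144
1 + 1/(301/144) = 1 + 144/301 = 445/301
7 + 1/(445/301) = 7 + 301/445 = 3416/445

3416/445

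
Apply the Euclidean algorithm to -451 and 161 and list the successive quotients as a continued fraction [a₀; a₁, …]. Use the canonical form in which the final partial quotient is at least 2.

-451 ÷ 161 → quotient -3, remainder 32
161 ÷ 32 → quotient 5, remainder 1
32 ÷ 1 → quotient 32, remainder 0

[-3; 5, 32]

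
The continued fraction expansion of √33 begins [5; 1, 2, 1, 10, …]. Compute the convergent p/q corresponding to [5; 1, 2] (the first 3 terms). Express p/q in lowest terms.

17/3

a_0 = 5: 5/1
a_1 = 1: 6/1
a_2 = 2: 17/3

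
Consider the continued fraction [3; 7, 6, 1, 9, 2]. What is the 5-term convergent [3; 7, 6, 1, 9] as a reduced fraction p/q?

Start with 9.
1 + 1/(9/1) = 1 + 1/9 = 10/9
6 + 1/(10/9) = 6 + 9/10 = 69/10
7 + 1/(69/10) = 7 + 10/69 = 493/69
3 + 1/(493/69) = 3 + 69/493 = 1548/493

1548/493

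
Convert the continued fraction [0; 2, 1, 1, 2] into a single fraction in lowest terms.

5/13

Use the convergent recurrence hₖ = aₖ·hₖ₋₁ + hₖ₋₂ (and likewise for the denominators kₖ):
a_0 = 0: 0/1
a_1 = 2: 1/2
a_2 = 1: 1/3
a_3 = 1: 2/5
a_4 = 2: 5/13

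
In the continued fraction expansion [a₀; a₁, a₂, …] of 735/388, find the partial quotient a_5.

3

⌊735/388⌋ = 1, remainder 347
⌊388/347⌋ = 1, remainder 41
⌊347/41⌋ = 8, remainder 19
⌊41/19⌋ = 2, remainder 3
⌊19/3⌋ = 6, remainder 1
⌊3/1⌋ = 3, remainder 0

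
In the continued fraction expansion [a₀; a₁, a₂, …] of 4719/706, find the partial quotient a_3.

⌊4719/706⌋ = 6, remainder 483
⌊706/483⌋ = 1, remainder 223
⌊483/223⌋ = 2, remainder 37
⌊223/37⌋ = 6, remainder 1

6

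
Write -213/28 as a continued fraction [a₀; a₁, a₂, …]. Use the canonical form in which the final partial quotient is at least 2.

Apply division with remainder until the remainder is 0:
⌊-213/28⌋ = -8, remainder 11
⌊28/11⌋ = 2, remainder 6
⌊11/6⌋ = 1, remainder 5
⌊6/5⌋ = 1, remainder 1
⌊5/1⌋ = 5, remainder 0

[-8; 2, 1, 1, 5]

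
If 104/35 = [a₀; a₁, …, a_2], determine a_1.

104 = 2·35 + 34, so a_0 = 2
35 = 1·34 + 1, so a_1 = 1

1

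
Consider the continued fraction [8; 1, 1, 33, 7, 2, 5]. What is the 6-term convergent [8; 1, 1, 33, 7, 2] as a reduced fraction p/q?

Start with 2.
7 + 1/(2/1) = 7 + 1/2 = 15/2
33 + 1/(15/2) = 33 + 2/15 = 497/15
1 + 1/(497/15) = 1 + 15/497 = 512/497
1 + 1/(512/497) = 1 + 497/512 = 1009/512
8 + 1/(1009/512) = 8 + 512/1009 = 8584/1009

8584/1009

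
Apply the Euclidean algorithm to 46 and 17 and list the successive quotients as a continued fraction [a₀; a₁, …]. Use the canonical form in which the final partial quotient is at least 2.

Repeatedly divide and take the remainder:
⌊46/17⌋ = 2, remainder 12
⌊17/12⌋ = 1, remainder 5
⌊12/5⌋ = 2, remainder 2
⌊5/2⌋ = 2, remainder 1
⌊2/1⌋ = 2, remainder 0

[2; 1, 2, 2, 2]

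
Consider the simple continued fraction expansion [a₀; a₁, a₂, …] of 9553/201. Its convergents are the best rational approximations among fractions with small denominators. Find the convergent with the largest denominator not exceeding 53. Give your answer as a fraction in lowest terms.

1711/36

a_0 = 47: 47/1  (≤ bound)
a_1 = 1: 48/1  (≤ bound)
a_2 = 1: 95/2  (≤ bound)
a_3 = 8: 808/17  (≤ bound)
a_4 = 1: 903/19  (≤ bound)
a_5 = 1: 1711/36  (≤ bound)
a_6 = 1: 2614/55  (> 53, stop)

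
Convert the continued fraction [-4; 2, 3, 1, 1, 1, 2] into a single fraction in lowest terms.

-235/66

Work from the innermost term outward:
Start with 2.
1 + 1/(2/1) = 1 + 1/2 = 3/2
1 + 1/(3/2) = 1 + 2/3 = 5/3
1 + 1/(5/3) = 1 + 3/5 = 8/5
3 + 1/(8/5) = 3 + 5/8 = 29/8
2 + 1/(29/8) = 2 + 8/29 = 66/29
-4 + 1/(66/29) = -4 + 29/66 = -235/66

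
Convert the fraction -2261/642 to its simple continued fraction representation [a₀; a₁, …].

[-4; 2, 10, 1, 27]

Repeatedly divide and take the remainder:
-2261 = -4·642 + 307, so a_0 = -4
642 = 2·307 + 28, so a_1 = 2
307 = 10·28 + 27, so a_2 = 10
28 = 1·27 + 1, so a_3 = 1
27 = 27·1 + 0, so a_4 = 27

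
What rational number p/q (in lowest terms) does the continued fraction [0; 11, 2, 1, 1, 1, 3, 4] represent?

124/1411

Start with 4.
3 + 1/(4/1) = 3 + 1/4 = 13/4
1 + 1/(13/4) = 1 + 4/13 = 17/13
1 + 1/(17/13) = 1 + 13/17 = 30/17
1 + 1/(30/17) = 1 + 17/30 = 47/30
2 + 1/(47/30) = 2 + 30/47 = 124/47
11 + 1/(124/47) = 11 + 47/124 = 1411/124
0 + 1/(1411/124) = 0 + 124/1411 = 124/1411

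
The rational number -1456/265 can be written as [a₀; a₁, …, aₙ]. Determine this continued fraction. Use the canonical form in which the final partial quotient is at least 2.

Apply division with remainder until the remainder is 0:
-1456 = -6·265 + 134, so a_0 = -6
265 = 1·134 + 131, so a_1 = 1
134 = 1·131 + 3, so a_2 = 1
131 = 43·3 + 2, so a_3 = 43
3 = 1·2 + 1, so a_4 = 1
2 = 2·1 + 0, so a_5 = 2

[-6; 1, 1, 43, 1, 2]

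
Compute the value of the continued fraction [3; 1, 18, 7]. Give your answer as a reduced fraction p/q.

529/134

Start with 7.
18 + 1/(7/1) = 18 + 1/7 = 127/7
1 + 1/(127/7) = 1 + 7/127 = 134/127
3 + 1/(134/127) = 3 + 127/134 = 529/134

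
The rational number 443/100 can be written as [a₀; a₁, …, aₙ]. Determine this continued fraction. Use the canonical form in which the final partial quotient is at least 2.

Apply division with remainder until the remainder is 0:
443 ÷ 100 → quotient 4, remainder 43
100 ÷ 43 → quotient 2, remainder 14
43 ÷ 14 → quotient 3, remainder 1
14 ÷ 1 → quotient 14, remainder 0

[4; 2, 3, 14]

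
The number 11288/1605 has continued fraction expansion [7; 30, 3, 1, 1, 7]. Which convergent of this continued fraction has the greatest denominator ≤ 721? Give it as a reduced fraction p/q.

List convergents until the denominator exceeds the bound:
a_0 = 7: 7/1  (≤ bound)
a_1 = 30: 211/30  (≤ bound)
a_2 = 3: 640/91  (≤ bound)
a_3 = 1: 851/121  (≤ bound)
a_4 = 1: 1491/212  (≤ bound)
a_5 = 7: 11288/1605  (> 721, stop)

1491/212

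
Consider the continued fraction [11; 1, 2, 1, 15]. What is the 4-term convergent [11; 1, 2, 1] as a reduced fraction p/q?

a_0 = 11: 11/1
a_1 = 1: 12/1
a_2 = 2: 35/3
a_3 = 1: 47/4

47/4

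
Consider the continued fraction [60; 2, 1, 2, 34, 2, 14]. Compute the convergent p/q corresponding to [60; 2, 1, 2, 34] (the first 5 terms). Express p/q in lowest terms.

16603/275

Build up convergents one term at a time:
a_0 = 60: 60/1
a_1 = 2: 121/2
a_2 = 1: 181/3
a_3 = 2: 483/8
a_4 = 34: 16603/275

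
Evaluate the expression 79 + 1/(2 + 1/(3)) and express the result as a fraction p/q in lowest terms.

556/7

Collapse the nested fraction from the inside out:
Start with 3.
2 + 1/(3/1) = 2 + 1/3 = 7/3
79 + 1/(7/3) = 79 + 3/7 = 556/7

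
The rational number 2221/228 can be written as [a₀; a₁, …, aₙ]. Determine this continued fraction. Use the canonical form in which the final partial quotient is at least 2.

Run the Euclidean algorithm, recording each quotient:
2221 = 9·228 + 169, so a_0 = 9
228 = 1·169 + 59, so a_1 = 1
169 = 2·59 + 51, so a_2 = 2
59 = 1·51 + 8, so a_3 = 1
51 = 6·8 + 3, so a_4 = 6
8 = 2·3 + 2, so a_5 = 2
3 = 1·2 + 1, so a_6 = 1
2 = 2·1 + 0, so a_7 = 2

[9; 1, 2, 1, 6, 2, 1, 2]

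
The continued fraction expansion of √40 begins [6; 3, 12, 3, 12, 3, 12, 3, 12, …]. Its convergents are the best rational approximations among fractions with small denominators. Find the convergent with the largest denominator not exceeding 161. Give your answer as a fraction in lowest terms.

721/114

a_0 = 6: 6/1  (≤ bound)
a_1 = 3: 19/3  (≤ bound)
a_2 = 12: 234/37  (≤ bound)
a_3 = 3: 721/114  (≤ bound)
a_4 = 12: 8886/1405  (> 161, stop)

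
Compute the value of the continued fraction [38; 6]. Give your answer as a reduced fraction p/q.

Build up convergents one term at a time:
a_0 = 38: 38/1
a_1 = 6: 229/6

229/6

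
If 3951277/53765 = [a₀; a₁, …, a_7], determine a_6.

3951277 ÷ 53765 → quotient 73, remainder 26432
53765 ÷ 26432 → quotient 2, remainder 901
26432 ÷ 901 → quotient 29, remainder 303
901 ÷ 303 → quotient 2, remainder 295
303 ÷ 295 → quotient 1, remainder 8
295 ÷ 8 → quotient 36, remainder 7
8 ÷ 7 → quotient 1, remainder 1

1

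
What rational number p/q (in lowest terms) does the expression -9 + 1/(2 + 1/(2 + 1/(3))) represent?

-146/17

Start with 3.
2 + 1/(3/1) = 2 + 1/3 = 7/3
2 + 1/(7/3) = 2 + 3/7 = 17/7
-9 + 1/(17/7) = -9 + 7/17 = -146/17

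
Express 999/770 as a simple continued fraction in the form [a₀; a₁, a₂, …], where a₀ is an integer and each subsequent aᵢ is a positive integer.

999 ÷ 770 → quotient 1, remainder 229
770 ÷ 229 → quotient 3, remainder 83
229 ÷ 83 → quotient 2, remainder 63
83 ÷ 63 → quotient 1, remainder 20
63 ÷ 20 → quotient 3, remainder 3
20 ÷ 3 → quotient 6, remainder 2
3 ÷ 2 → quotient 1, remainder 1
2 ÷ 1 → quotient 2, remainder 0

[1; 3, 2, 1, 3, 6, 1, 2]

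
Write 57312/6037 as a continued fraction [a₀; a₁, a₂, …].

[9; 2, 37, 1, 2, 2, 3, 3]

57312 ÷ 6037 → quotient 9, remainder 2979
6037 ÷ 2979 → quotient 2, remainder 79
2979 ÷ 79 → quotient 37, remainder 56
79 ÷ 56 → quotient 1, remainder 23
56 ÷ 23 → quotient 2, remainder 10
23 ÷ 10 → quotient 2, remainder 3
10 ÷ 3 → quotient 3, remainder 1
3 ÷ 1 → quotient 3, remainder 0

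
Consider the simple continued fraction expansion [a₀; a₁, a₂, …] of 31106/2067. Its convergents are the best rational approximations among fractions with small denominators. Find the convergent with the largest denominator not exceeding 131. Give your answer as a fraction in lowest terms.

617/41

List convergents until the denominator exceeds the bound:
a_0 = 15: 15/1  (≤ bound)
a_1 = 20: 301/20  (≤ bound)
a_2 = 2: 617/41  (≤ bound)
a_3 = 6: 4003/266  (> 131, stop)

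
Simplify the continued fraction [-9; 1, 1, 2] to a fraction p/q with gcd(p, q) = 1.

-42/5

Start with 2.
1 + 1/(2/1) = 1 + 1/2 = 3/2
1 + 1/(3/2) = 1 + 2/3 = 5/3
-9 + 1/(5/3) = -9 + 3/5 = -42/5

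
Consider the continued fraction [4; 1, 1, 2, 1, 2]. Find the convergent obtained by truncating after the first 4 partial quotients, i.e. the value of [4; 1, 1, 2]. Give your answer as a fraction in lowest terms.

23/5

Compute successive convergents:
a_0 = 4: 4/1
a_1 = 1: 5/1
a_2 = 1: 9/2
a_3 = 2: 23/5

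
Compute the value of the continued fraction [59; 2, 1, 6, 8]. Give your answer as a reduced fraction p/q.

9674/163

a_0 = 59: 59/1
a_1 = 2: 119/2
a_2 = 1: 178/3
a_3 = 6: 1187/20
a_4 = 8: 9674/163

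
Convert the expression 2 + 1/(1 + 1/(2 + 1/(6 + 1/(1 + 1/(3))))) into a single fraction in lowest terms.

228/85

Start with 3.
1 + 1/(3/1) = 1 + 1/3 = 4/3
6 + 1/(4/3) = 6 + 3/4 = 27/4
2 + 1/(27/4) = 2 + 4/27 = 58/27
1 + 1/(58/27) = 1 + 27/58 = 85/58
2 + 1/(85/58) = 2 + 58/85 = 228/85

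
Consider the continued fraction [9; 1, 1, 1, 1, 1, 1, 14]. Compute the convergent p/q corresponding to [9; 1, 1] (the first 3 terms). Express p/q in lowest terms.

Compute successive convergents:
a_0 = 9: 9/1
a_1 = 1: 10/1
a_2 = 1: 19/2

19/2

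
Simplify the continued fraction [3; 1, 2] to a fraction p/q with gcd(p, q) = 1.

11/3

Compute successive convergents:
a_0 = 3: 3/1
a_1 = 1: 4/1
a_2 = 2: 11/3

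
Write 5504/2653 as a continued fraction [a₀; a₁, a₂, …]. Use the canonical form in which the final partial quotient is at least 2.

[2; 13, 2, 1, 1, 39]

5504 ÷ 2653 → quotient 2, remainder 198
2653 ÷ 198 → quotient 13, remainder 79
198 ÷ 79 → quotient 2, remainder 40
79 ÷ 40 → quotient 1, remainder 39
40 ÷ 39 → quotient 1, remainder 1
39 ÷ 1 → quotient 39, remainder 0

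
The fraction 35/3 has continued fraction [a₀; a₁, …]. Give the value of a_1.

⌊35/3⌋ = 11, remainder 2
⌊3/2⌋ = 1, remainder 1

1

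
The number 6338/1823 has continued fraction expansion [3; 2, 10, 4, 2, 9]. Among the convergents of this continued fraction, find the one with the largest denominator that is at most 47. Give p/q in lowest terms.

73/21

List convergents until the denominator exceeds the bound:
a_0 = 3: 3/1  (≤ bound)
a_1 = 2: 7/2  (≤ bound)
a_2 = 10: 73/21  (≤ bound)
a_3 = 4: 299/86  (> 47, stop)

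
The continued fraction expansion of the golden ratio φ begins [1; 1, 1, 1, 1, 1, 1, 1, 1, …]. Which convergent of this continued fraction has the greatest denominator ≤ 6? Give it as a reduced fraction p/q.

8/5

a_0 = 1: 1/1  (≤ bound)
a_1 = 1: 2/1  (≤ bound)
a_2 = 1: 3/2  (≤ bound)
a_3 = 1: 5/3  (≤ bound)
a_4 = 1: 8/5  (≤ bound)
a_5 = 1: 13/8  (> 6, stop)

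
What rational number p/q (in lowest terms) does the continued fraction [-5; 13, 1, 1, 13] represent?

-1798/365

Start with 13.
1 + 1/(13/1) = 1 + 1/13 = 14/13
1 + 1/(14/13) = 1 + 13/14 = 27/14
13 + 1/(27/14) = 13 + 14/27 = 365/27
-5 + 1/(365/27) = -5 + 27/365 = -1798/365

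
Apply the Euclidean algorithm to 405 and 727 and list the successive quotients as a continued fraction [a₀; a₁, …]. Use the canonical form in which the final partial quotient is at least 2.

[0; 1, 1, 3, 1, 7, 3, 3]

Repeatedly divide and take the remainder:
405 ÷ 727 → quotient 0, remainder 405
727 ÷ 405 → quotient 1, remainder 322
405 ÷ 322 → quotient 1, remainder 83
322 ÷ 83 → quotient 3, remainder 73
83 ÷ 73 → quotient 1, remainder 10
73 ÷ 10 → quotient 7, remainder 3
10 ÷ 3 → quotient 3, remainder 1
3 ÷ 1 → quotient 3, remainder 0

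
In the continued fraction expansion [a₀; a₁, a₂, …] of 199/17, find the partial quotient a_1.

1

Repeatedly divide and take the remainder:
⌊199/17⌋ = 11, remainder 12
⌊17/12⌋ = 1, remainder 5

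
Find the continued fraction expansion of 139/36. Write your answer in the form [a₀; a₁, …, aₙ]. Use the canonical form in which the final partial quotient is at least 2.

[3; 1, 6, 5]

139 ÷ 36 → quotient 3, remainder 31
36 ÷ 31 → quotient 1, remainder 5
31 ÷ 5 → quotient 6, remainder 1
5 ÷ 1 → quotient 5, remainder 0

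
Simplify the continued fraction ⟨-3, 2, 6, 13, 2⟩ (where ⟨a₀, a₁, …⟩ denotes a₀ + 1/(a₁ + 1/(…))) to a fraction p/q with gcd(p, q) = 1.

Work from the innermost term outward:
Start with 2.
13 + 1/(2/1) = 13 + 1/2 = 27/2
6 + 1/(27/2) = 6 + 2/27 = 164/27
2 + 1/(164/27) = 2 + 27/164 = 355/164
-3 + 1/(355/164) = -3 + 164/355 = -901/355

-901/355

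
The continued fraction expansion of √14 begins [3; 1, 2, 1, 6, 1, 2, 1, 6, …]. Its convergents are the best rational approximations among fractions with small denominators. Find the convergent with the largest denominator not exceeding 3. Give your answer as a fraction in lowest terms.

a_0 = 3: 3/1  (≤ bound)
a_1 = 1: 4/1  (≤ bound)
a_2 = 2: 11/3  (≤ bound)
a_3 = 1: 15/4  (> 3, stop)

11/3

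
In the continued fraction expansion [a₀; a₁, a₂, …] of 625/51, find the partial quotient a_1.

Repeatedly divide and take the remainder:
⌊625/51⌋ = 12, remainder 13
⌊51/13⌋ = 3, remainder 12

3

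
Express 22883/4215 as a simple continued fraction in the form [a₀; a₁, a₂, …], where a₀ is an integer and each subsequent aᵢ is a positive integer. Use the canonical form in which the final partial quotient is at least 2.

22883 ÷ 4215 → quotient 5, remainder 1808
4215 ÷ 1808 → quotient 2, remainder 599
1808 ÷ 599 → quotient 3, remainder 11
599 ÷ 11 → quotient 54, remainder 5
11 ÷ 5 → quotient 2, remainder 1
5 ÷ 1 → quotient 5, remainder 0

[5; 2, 3, 54, 2, 5]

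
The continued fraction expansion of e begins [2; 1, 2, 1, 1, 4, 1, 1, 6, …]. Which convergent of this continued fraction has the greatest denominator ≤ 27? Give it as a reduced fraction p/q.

19/7

List convergents until the denominator exceeds the bound:
a_0 = 2: 2/1  (≤ bound)
a_1 = 1: 3/1  (≤ bound)
a_2 = 2: 8/3  (≤ bound)
a_3 = 1: 11/4  (≤ bound)
a_4 = 1: 19/7  (≤ bound)
a_5 = 4: 87/32  (> 27, stop)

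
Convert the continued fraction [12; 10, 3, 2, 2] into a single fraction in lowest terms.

2117/175

a_0 = 12: 12/1
a_1 = 10: 121/10
a_2 = 3: 375/31
a_3 = 2: 871/72
a_4 = 2: 2117/175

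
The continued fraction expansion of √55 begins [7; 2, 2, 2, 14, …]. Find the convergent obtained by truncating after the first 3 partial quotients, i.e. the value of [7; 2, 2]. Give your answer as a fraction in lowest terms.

37/5

Start with 2.
2 + 1/(2/1) = 2 + 1/2 = 5/2
7 + 1/(5/2) = 7 + 2/5 = 37/5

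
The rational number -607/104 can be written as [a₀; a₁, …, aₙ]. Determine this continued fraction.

[-6; 6, 8, 2]

Apply division with remainder until the remainder is 0:
-607 ÷ 104 → quotient -6, remainder 17
104 ÷ 17 → quotient 6, remainder 2
17 ÷ 2 → quotient 8, remainder 1
2 ÷ 1 → quotient 2, remainder 0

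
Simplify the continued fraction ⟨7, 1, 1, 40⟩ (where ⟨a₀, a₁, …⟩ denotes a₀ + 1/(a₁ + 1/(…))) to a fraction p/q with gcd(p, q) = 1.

608/81

a_0 = 7: 7/1
a_1 = 1: 8/1
a_2 = 1: 15/2
a_3 = 40: 608/81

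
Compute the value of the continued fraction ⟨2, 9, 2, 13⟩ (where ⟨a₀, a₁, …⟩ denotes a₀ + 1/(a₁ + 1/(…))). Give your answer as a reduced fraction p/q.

539/256

a_0 = 2: 2/1
a_1 = 9: 19/9
a_2 = 2: 40/19
a_3 = 13: 539/256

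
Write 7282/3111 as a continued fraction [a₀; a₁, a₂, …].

[2; 2, 1, 14, 2, 1, 3, 6]

Run the Euclidean algorithm, recording each quotient:
7282 = 2·3111 + 1060, so a_0 = 2
3111 = 2·1060 + 991, so a_1 = 2
1060 = 1·991 + 69, so a_2 = 1
991 = 14·69 + 25, so a_3 = 14
69 = 2·25 + 19, so a_4 = 2
25 = 1·19 + 6, so a_5 = 1
19 = 3·6 + 1, so a_6 = 3
6 = 6·1 + 0, so a_7 = 6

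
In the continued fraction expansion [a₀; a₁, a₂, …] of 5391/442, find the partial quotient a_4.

3

5391 ÷ 442 → quotient 12, remainder 87
442 ÷ 87 → quotient 5, remainder 7
87 ÷ 7 → quotient 12, remainder 3
7 ÷ 3 → quotient 2, remainder 1
3 ÷ 1 → quotient 3, remainder 0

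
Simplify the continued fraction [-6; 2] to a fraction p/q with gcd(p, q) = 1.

-11/2

Start with 2.
-6 + 1/(2/1) = -6 + 1/2 = -11/2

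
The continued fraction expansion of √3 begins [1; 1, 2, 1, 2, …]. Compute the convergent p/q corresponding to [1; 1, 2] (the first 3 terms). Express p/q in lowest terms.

Start with 2.
1 + 1/(2/1) = 1 + 1/2 = 3/2
1 + 1/(3/2) = 1 + 2/3 = 5/3

5/3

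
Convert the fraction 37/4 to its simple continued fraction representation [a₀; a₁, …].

[9; 4]

⌊37/4⌋ = 9, remainder 1
⌊4/1⌋ = 4, remainder 0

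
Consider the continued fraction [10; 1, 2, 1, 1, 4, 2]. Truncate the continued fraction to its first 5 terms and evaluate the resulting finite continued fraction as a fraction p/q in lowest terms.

75/7

Start with 1.
1 + 1/(1/1) = 1 + 1/1 = 2/1
2 + 1/(2/1) = 2 + 1/2 = 5/2
1 + 1/(5/2) = 1 + 2/5 = 7/5
10 + 1/(7/5) = 10 + 5/7 = 75/7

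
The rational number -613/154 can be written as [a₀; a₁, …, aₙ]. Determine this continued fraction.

[-4; 51, 3]

-613 ÷ 154 → quotient -4, remainder 3
154 ÷ 3 → quotient 51, remainder 1
3 ÷ 1 → quotient 3, remainder 0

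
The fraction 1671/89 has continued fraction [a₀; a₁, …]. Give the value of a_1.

1

Apply division with remainder until the remainder is 0:
1671 ÷ 89 → quotient 18, remainder 69
89 ÷ 69 → quotient 1, remainder 20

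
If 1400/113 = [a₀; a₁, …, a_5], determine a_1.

⌊1400/113⌋ = 12, remainder 44
⌊113/44⌋ = 2, remainder 25

2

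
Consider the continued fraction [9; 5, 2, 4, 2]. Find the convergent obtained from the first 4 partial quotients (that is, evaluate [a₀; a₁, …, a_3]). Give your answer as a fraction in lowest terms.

Starting at the tail and folding back:
Start with 4.
2 + 1/(4/1) = 2 + 1/4 = 9/4
5 + 1/(9/4) = 5 + 4/9 = 49/9
9 + 1/(49/9) = 9 + 9/49 = 450/49

450/49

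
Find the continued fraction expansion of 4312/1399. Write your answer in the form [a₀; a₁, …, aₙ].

[3; 12, 6, 19]

Repeatedly divide and take the remainder:
⌊4312/1399⌋ = 3, remainder 115
⌊1399/115⌋ = 12, remainder 19
⌊115/19⌋ = 6, remainder 1
⌊19/1⌋ = 19, remainder 0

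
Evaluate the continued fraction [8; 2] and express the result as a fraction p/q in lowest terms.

Use the convergent recurrence hₖ = aₖ·hₖ₋₁ + hₖ₋₂ (and likewise for the denominators kₖ):
a_0 = 8: 8/1
a_1 = 2: 17/2

17/2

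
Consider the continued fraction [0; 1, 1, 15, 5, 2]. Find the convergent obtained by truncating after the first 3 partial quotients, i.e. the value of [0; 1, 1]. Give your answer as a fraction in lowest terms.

Starting at the tail and folding back:
Start with 1.
1 + 1/(1/1) = 1 + 1/1 = 2/1
0 + 1/(2/1) = 0 + 1/2 = 1/2

1/2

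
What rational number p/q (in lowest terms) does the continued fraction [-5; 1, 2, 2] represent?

Build up convergents one term at a time:
a_0 = -5: -5/1
a_1 = 1: -4/1
a_2 = 2: -13/3
a_3 = 2: -30/7

-30/7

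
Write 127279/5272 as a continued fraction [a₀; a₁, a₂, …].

⌊127279/5272⌋ = 24, remainder 751
⌊5272/751⌋ = 7, remainder 15
⌊751/15⌋ = 50, remainder 1
⌊15/1⌋ = 15, remainder 0

[24; 7, 50, 15]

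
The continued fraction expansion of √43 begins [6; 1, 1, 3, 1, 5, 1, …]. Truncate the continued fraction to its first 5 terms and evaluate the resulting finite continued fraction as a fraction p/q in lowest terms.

Collapse the nested fraction from the inside out:
Start with 1.
3 + 1/(1/1) = 3 + 1/1 = 4/1
1 + 1/(4/1) = 1 + 1/4 = 5/4
1 + 1/(5/4) = 1 + 4/5 = 9/5
6 + 1/(9/5) = 6 + 5/9 = 59/9

59/9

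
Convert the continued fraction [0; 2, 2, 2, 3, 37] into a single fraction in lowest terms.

a_0 = 0: 0/1
a_1 = 2: 1/2
a_2 = 2: 2/5
a_3 = 2: 5/12
a_4 = 3: 17/41
a_5 = 37: 634/1529

634/1529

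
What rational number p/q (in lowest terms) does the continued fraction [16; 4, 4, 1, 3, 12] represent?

15929/981

Start with 12.
3 + 1/(12/1) = 3 + 1/12 = 37/12
1 + 1/(37/12) = 1 + 12/37 = 49/37
4 + 1/(49/37) = 4 + 37/49 = 233/49
4 + 1/(233/49) = 4 + 49/233 = 981/233
16 + 1/(981/233) = 16 + 233/981 = 15929/981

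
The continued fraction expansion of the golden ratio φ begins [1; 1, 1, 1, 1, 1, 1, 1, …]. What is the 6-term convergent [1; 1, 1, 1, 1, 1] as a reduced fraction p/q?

Collapse the nested fraction from the inside out:
Start with 1.
1 + 1/(1/1) = 1 + 1/1 = 2/1
1 + 1/(2/1) = 1 + 1/2 = 3/2
1 + 1/(3/2) = 1 + 2/3 = 5/3
1 + 1/(5/3) = 1 + 3/5 = 8/5
1 + 1/(8/5) = 1 + 5/8 = 13/8

13/8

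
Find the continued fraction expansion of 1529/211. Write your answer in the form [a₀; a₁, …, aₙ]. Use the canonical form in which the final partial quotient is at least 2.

[7; 4, 17, 3]

1529 = 7·211 + 52, so a_0 = 7
211 = 4·52 + 3, so a_1 = 4
52 = 17·3 + 1, so a_2 = 17
3 = 3·1 + 0, so a_3 = 3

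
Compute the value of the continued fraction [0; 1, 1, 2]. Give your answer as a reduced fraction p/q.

3/5

Use the convergent recurrence hₖ = aₖ·hₖ₋₁ + hₖ₋₂ (and likewise for the denominators kₖ):
a_0 = 0: 0/1
a_1 = 1: 1/1
a_2 = 1: 1/2
a_3 = 2: 3/5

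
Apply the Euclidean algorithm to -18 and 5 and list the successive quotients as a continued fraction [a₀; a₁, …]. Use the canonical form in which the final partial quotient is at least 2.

[-4; 2, 2]

⌊-18/5⌋ = -4, remainder 2
⌊5/2⌋ = 2, remainder 1
⌊2/1⌋ = 2, remainder 0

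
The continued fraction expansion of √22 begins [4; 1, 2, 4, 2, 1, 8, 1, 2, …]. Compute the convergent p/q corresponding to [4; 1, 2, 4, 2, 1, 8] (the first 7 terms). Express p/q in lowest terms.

1712/365

Starting at the tail and folding back:
Start with 8.
1 + 1/(8/1) = 1 + 1/8 = 9/8
2 + 1/(9/8) = 2 + 8/9 = 26/9
4 + 1/(26/9) = 4 + 9/26 = 113/26
2 + 1/(113/26) = 2 + 26/113 = 252/113
1 + 1/(252/113) = 1 + 113/252 = 365/252
4 + 1/(365/252) = 4 + 252/365 = 1712/365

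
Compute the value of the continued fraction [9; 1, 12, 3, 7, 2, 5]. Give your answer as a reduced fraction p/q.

Compute successive convergents:
a_0 = 9: 9/1
a_1 = 1: 10/1
a_2 = 12: 129/13
a_3 = 3: 397/40
a_4 = 7: 2908/293
a_5 = 2: 6213/626
a_6 = 5: 33973/3423

33973/3423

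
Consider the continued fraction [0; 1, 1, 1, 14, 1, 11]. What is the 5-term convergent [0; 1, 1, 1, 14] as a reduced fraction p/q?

29/44

Start with 14.
1 + 1/(14/1) = 1 + 1/14 = 15/14
1 + 1/(15/14) = 1 + 14/15 = 29/15
1 + 1/(29/15) = 1 + 15/29 = 44/29
0 + 1/(44/29) = 0 + 29/44 = 29/44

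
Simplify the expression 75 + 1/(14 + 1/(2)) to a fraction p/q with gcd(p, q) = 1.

Work from the innermost term outward:
Start with 2.
14 + 1/(2/1) = 14 + 1/2 = 29/2
75 + 1/(29/2) = 75 + 2/29 = 2177/29

2177/29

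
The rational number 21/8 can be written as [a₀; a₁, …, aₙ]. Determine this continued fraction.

[2; 1, 1, 1, 2]

Repeatedly divide and take the remainder:
21 ÷ 8 → quotient 2, remainder 5
8 ÷ 5 → quotient 1, remainder 3
5 ÷ 3 → quotient 1, remainder 2
3 ÷ 2 → quotient 1, remainder 1
2 ÷ 1 → quotient 2, remainder 0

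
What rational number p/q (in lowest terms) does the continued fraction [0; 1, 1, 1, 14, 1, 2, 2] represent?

Start with 2.
2 + 1/(2/1) = 2 + 1/2 = 5/2
1 + 1/(5/2) = 1 + 2/5 = 7/5
14 + 1/(7/5) = 14 + 5/7 = 103/7
1 + 1/(103/7) = 1 + 7/103 = 110/103
1 + 1/(110/103) = 1 + 103/110 = 213/110
1 + 1/(213/110) = 1 + 110/213 = 323/213
0 + 1/(323/213) = 0 + 213/323 = 213/323

213/323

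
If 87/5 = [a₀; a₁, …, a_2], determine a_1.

2

87 ÷ 5 → quotient 17, remainder 2
5 ÷ 2 → quotient 2, remainder 1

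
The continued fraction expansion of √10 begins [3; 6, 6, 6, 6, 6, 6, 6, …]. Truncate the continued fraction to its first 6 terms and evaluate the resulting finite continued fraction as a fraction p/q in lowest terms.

27379/8658

Start with 6.
6 + 1/(6/1) = 6 + 1/6 = 37/6
6 + 1/(37/6) = 6 + 6/37 = 228/37
6 + 1/(228/37) = 6 + 37/228 = 1405/228
6 + 1/(1405/228) = 6 + 228/1405 = 8658/1405
3 + 1/(8658/1405) = 3 + 1405/8658 = 27379/8658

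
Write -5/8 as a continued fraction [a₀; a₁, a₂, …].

[-1; 2, 1, 2]

-5 = -1·8 + 3, so a_0 = -1
8 = 2·3 + 2, so a_1 = 2
3 = 1·2 + 1, so a_2 = 1
2 = 2·1 + 0, so a_3 = 2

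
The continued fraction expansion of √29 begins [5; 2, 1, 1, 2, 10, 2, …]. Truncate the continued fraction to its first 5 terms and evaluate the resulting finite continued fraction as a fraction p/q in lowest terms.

70/13

Start with 2.
1 + 1/(2/1) = 1 + 1/2 = 3/2
1 + 1/(3/2) = 1 + 2/3 = 5/3
2 + 1/(5/3) = 2 + 3/5 = 13/5
5 + 1/(13/5) = 5 + 5/13 = 70/13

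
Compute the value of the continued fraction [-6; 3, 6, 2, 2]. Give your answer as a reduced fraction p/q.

a_0 = -6: -6/1
a_1 = 3: -17/3
a_2 = 6: -108/19
a_3 = 2: -233/41
a_4 = 2: -574/101

-574/101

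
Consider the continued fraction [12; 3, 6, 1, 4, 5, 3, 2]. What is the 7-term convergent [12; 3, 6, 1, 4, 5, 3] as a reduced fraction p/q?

21901/1778

Compute successive convergents:
a_0 = 12: 12/1
a_1 = 3: 37/3
a_2 = 6: 234/19
a_3 = 1: 271/22
a_4 = 4: 1318/107
a_5 = 5: 6861/557
a_6 = 3: 21901/1778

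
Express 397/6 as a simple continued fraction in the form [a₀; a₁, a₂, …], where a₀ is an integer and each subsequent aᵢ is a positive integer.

[66; 6]

⌊397/6⌋ = 66, remainder 1
⌊6/1⌋ = 6, remainder 0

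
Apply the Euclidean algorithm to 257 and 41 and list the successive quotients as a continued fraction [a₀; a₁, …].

[6; 3, 1, 2, 1, 2]

257 ÷ 41 → quotient 6, remainder 11
41 ÷ 11 → quotient 3, remainder 8
11 ÷ 8 → quotient 1, remainder 3
8 ÷ 3 → quotient 2, remainder 2
3 ÷ 2 → quotient 1, remainder 1
2 ÷ 1 → quotient 2, remainder 0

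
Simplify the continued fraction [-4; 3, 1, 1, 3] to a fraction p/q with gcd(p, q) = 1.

Compute successive convergents:
a_0 = -4: -4/1
a_1 = 3: -11/3
a_2 = 1: -15/4
a_3 = 1: -26/7
a_4 = 3: -93/25

-93/25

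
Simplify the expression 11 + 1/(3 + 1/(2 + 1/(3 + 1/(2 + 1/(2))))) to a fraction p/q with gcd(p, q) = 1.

1513/134

Build up convergents one term at a time:
a_0 = 11: 11/1
a_1 = 3: 34/3
a_2 = 2: 79/7
a_3 = 3: 271/24
a_4 = 2: 621/55
a_5 = 2: 1513/134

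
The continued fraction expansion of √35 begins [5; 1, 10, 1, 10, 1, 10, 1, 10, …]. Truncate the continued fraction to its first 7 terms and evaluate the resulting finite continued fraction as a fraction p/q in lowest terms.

a_0 = 5: 5/1
a_1 = 1: 6/1
a_2 = 10: 65/11
a_3 = 1: 71/12
a_4 = 10: 775/131
a_5 = 1: 846/143
a_6 = 10: 9235/1561

9235/1561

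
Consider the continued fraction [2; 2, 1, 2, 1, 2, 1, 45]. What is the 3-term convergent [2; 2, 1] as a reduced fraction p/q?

Start with 1.
2 + 1/(1/1) = 2 + 1/1 = 3/1
2 + 1/(3/1) = 2 + 1/3 = 7/3

7/3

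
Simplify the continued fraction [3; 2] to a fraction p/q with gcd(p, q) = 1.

7/2

Start with 2.
3 + 1/(2/1) = 3 + 1/2 = 7/2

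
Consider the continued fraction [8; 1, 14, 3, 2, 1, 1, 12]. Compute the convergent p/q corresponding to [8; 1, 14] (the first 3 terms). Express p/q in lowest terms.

134/15

Start with 14.
1 + 1/(14/1) = 1 + 1/14 = 15/14
8 + 1/(15/14) = 8 + 14/15 = 134/15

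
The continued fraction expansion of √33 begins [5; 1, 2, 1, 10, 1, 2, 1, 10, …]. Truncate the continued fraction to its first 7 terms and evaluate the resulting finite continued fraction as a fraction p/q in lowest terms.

787/137

a_0 = 5: 5/1
a_1 = 1: 6/1
a_2 = 2: 17/3
a_3 = 1: 23/4
a_4 = 10: 247/43
a_5 = 1: 270/47
a_6 = 2: 787/137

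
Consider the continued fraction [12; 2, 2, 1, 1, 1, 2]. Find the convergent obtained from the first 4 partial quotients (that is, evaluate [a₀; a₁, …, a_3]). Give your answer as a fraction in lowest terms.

87/7

Start with 1.
2 + 1/(1/1) = 2 + 1/1 = 3/1
2 + 1/(3/1) = 2 + 1/3 = 7/3
12 + 1/(7/3) = 12 + 3/7 = 87/7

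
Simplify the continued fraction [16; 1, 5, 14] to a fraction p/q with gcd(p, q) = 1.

Starting at the tail and folding back:
Start with 14.
5 + 1/(14/1) = 5 + 1/14 = 71/14
1 + 1/(71/14) = 1 + 14/71 = 85/71
16 + 1/(85/71) = 16 + 71/85 = 1431/85

1431/85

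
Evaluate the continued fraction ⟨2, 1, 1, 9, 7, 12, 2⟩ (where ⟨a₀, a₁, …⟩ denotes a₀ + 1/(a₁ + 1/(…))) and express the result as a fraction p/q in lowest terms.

Compute successive convergents:
a_0 = 2: 2/1
a_1 = 1: 3/1
a_2 = 1: 5/2
a_3 = 9: 48/19
a_4 = 7: 341/135
a_5 = 12: 4140/1639
a_6 = 2: 8621/3413

8621/3413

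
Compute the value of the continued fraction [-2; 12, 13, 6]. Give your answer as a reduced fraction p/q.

-1829/954

Compute successive convergents:
a_0 = -2: -2/1
a_1 = 12: -23/12
a_2 = 13: -301/157
a_3 = 6: -1829/954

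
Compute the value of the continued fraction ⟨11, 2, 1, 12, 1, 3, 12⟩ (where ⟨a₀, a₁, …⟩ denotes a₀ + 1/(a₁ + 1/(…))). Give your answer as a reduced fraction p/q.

22377/1973

Start with 12.
3 + 1/(12/1) = 3 + 1/12 = 37/12
1 + 1/(37/12) = 1 + 12/37 = 49/37
12 + 1/(49/37) = 12 + 37/49 = 625/49
1 + 1/(625/49) = 1 + 49/625 = 674/625
2 + 1/(674/625) = 2 + 625/674 = 1973/674
11 + 1/(1973/674) = 11 + 674/1973 = 22377/1973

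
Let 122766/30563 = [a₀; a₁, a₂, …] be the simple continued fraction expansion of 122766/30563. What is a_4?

Repeatedly divide and take the remainder:
122766 ÷ 30563 → quotient 4, remainder 514
30563 ÷ 514 → quotient 59, remainder 237
514 ÷ 237 → quotient 2, remainder 40
237 ÷ 40 → quotient 5, remainder 37
40 ÷ 37 → quotient 1, remainder 3

1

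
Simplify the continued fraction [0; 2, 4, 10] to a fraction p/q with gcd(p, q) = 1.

Use the convergent recurrence hₖ = aₖ·hₖ₋₁ + hₖ₋₂ (and likewise for the denominators kₖ):
a_0 = 0: 0/1
a_1 = 2: 1/2
a_2 = 4: 4/9
a_3 = 10: 41/92

41/92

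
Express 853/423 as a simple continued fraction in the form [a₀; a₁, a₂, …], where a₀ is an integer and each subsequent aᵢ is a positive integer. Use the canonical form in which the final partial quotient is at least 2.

[2; 60, 2, 3]

853 ÷ 423 → quotient 2, remainder 7
423 ÷ 7 → quotient 60, remainder 3
7 ÷ 3 → quotient 2, remainder 1
3 ÷ 1 → quotient 3, remainder 0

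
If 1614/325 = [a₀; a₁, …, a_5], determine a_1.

1

Run the Euclidean algorithm, recording each quotient:
1614 ÷ 325 → quotient 4, remainder 314
325 ÷ 314 → quotient 1, remainder 11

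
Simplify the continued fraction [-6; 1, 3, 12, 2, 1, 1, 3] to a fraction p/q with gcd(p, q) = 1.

Build up convergents one term at a time:
a_0 = -6: -6/1
a_1 = 1: -5/1
a_2 = 3: -21/4
a_3 = 12: -257/49
a_4 = 2: -535/102
a_5 = 1: -792/151
a_6 = 1: -1327/253
a_7 = 3: -4773/910

-4773/910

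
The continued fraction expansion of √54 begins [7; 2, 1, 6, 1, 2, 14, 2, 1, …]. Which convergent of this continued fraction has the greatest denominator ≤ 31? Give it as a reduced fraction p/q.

169/23

a_0 = 7: 7/1  (≤ bound)
a_1 = 2: 15/2  (≤ bound)
a_2 = 1: 22/3  (≤ bound)
a_3 = 6: 147/20  (≤ bound)
a_4 = 1: 169/23  (≤ bound)
a_5 = 2: 485/66  (> 31, stop)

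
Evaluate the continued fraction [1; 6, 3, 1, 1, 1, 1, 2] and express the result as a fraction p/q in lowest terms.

342/295

Collapse the nested fraction from the inside out:
Start with 2.
1 + 1/(2/1) = 1 + 1/2 = 3/2
1 + 1/(3/2) = 1 + 2/3 = 5/3
1 + 1/(5/3) = 1 + 3/5 = 8/5
1 + 1/(8/5) = 1 + 5/8 = 13/8
3 + 1/(13/8) = 3 + 8/13 = 47/13
6 + 1/(47/13) = 6 + 13/47 = 295/47
1 + 1/(295/47) = 1 + 47/295 = 342/295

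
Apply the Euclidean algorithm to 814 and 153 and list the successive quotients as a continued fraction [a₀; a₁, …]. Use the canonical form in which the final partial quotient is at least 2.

814 ÷ 153 → quotient 5, remainder 49
153 ÷ 49 → quotient 3, remainder 6
49 ÷ 6 → quotient 8, remainder 1
6 ÷ 1 → quotient 6, remainder 0

[5; 3, 8, 6]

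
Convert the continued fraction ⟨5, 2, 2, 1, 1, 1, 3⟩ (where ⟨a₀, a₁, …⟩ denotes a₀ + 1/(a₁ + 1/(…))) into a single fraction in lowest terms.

Starting at the tail and folding back:
Start with 3.
1 + 1/(3/1) = 1 + 1/3 = 4/3
1 + 1/(4/3) = 1 + 3/4 = 7/4
1 + 1/(7/4) = 1 + 4/7 = 11/7
2 + 1/(11/7) = 2 + 7/11 = 29/11
2 + 1/(29/11) = 2 + 11/29 = 69/29
5 + 1/(69/29) = 5 + 29/69 = 374/69

374/69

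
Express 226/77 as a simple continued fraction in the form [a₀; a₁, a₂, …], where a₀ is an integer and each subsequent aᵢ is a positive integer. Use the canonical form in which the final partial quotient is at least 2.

[2; 1, 14, 2, 2]

226 = 2·77 + 72, so a_0 = 2
77 = 1·72 + 5, so a_1 = 1
72 = 14·5 + 2, so a_2 = 14
5 = 2·2 + 1, so a_3 = 2
2 = 2·1 + 0, so a_4 = 2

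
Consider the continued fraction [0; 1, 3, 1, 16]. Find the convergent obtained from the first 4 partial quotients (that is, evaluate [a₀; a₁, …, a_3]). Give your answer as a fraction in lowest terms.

Starting at the tail and folding back:
Start with 1.
3 + 1/(1/1) = 3 + 1/1 = 4/1
1 + 1/(4/1) = 1 + 1/4 = 5/4
0 + 1/(5/4) = 0 + 4/5 = 4/5

4/5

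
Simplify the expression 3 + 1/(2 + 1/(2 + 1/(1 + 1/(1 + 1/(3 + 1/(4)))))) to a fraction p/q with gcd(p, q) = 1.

a_0 = 3: 3/1
a_1 = 2: 7/2
a_2 = 2: 17/5
a_3 = 1: 24/7
a_4 = 1: 41/12
a_5 = 3: 147/43
a_6 = 4: 629/184

629/184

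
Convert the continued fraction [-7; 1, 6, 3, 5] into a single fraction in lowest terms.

-718/117

a_0 = -7: -7/1
a_1 = 1: -6/1
a_2 = 6: -43/7
a_3 = 3: -135/22
a_4 = 5: -718/117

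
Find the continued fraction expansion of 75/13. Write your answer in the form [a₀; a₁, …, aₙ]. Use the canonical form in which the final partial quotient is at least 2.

[5; 1, 3, 3]

⌊75/13⌋ = 5, remainder 10
⌊13/10⌋ = 1, remainder 3
⌊10/3⌋ = 3, remainder 1
⌊3/1⌋ = 3, remainder 0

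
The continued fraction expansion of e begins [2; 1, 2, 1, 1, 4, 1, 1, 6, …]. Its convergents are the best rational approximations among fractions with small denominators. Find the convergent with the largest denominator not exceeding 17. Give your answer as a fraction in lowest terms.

19/7

a_0 = 2: 2/1  (≤ bound)
a_1 = 1: 3/1  (≤ bound)
a_2 = 2: 8/3  (≤ bound)
a_3 = 1: 11/4  (≤ bound)
a_4 = 1: 19/7  (≤ bound)
a_5 = 4: 87/32  (> 17, stop)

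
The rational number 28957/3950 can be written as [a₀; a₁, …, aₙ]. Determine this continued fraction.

[7; 3, 45, 14, 2]

28957 ÷ 3950 → quotient 7, remainder 1307
3950 ÷ 1307 → quotient 3, remainder 29
1307 ÷ 29 → quotient 45, remainder 2
29 ÷ 2 → quotient 14, remainder 1
2 ÷ 1 → quotient 2, remainder 0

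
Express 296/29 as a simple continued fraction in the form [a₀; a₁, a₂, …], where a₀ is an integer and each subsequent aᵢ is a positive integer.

Apply division with remainder until the remainder is 0:
⌊296/29⌋ = 10, remainder 6
⌊29/6⌋ = 4, remainder 5
⌊6/5⌋ = 1, remainder 1
⌊5/1⌋ = 5, remainder 0

[10; 4, 1, 5]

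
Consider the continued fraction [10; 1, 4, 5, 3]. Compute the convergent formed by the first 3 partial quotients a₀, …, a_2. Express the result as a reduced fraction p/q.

54/5

a_0 = 10: 10/1
a_1 = 1: 11/1
a_2 = 4: 54/5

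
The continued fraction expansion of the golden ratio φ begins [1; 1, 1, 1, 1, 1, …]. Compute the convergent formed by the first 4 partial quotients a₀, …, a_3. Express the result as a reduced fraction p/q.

Work from the innermost term outward:
Start with 1.
1 + 1/(1/1) = 1 + 1/1 = 2/1
1 + 1/(2/1) = 1 + 1/2 = 3/2
1 + 1/(3/2) = 1 + 2/3 = 5/3

5/3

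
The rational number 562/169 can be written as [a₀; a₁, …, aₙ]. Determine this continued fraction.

Run the Euclidean algorithm, recording each quotient:
⌊562/169⌋ = 3, remainder 55
⌊169/55⌋ = 3, remainder 4
⌊55/4⌋ = 13, remainder 3
⌊4/3⌋ = 1, remainder 1
⌊3/1⌋ = 3, remainder 0

[3; 3, 13, 1, 3]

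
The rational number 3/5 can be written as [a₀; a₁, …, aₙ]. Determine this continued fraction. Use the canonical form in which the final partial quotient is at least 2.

Apply division with remainder until the remainder is 0:
3 ÷ 5 → quotient 0, remainder 3
5 ÷ 3 → quotient 1, remainder 2
3 ÷ 2 → quotient 1, remainder 1
2 ÷ 1 → quotient 2, remainder 0

[0; 1, 1, 2]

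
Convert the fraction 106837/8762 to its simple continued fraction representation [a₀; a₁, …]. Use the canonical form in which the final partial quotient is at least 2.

Run the Euclidean algorithm, recording each quotient:
⌊106837/8762⌋ = 12, remainder 1693
⌊8762/1693⌋ = 5, remainder 297
⌊1693/297⌋ = 5, remainder 208
⌊297/208⌋ = 1, remainder 89
⌊208/89⌋ = 2, remainder 30
⌊89/30⌋ = 2, remainder 29
⌊30/29⌋ = 1, remainder 1
⌊29/1⌋ = 29, remainder 0

[12; 5, 5, 1, 2, 2, 1, 29]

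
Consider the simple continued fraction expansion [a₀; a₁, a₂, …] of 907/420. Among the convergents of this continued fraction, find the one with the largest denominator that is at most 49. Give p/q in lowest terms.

List convergents until the denominator exceeds the bound:
a_0 = 2: 2/1  (≤ bound)
a_1 = 6: 13/6  (≤ bound)
a_2 = 3: 41/19  (≤ bound)
a_3 = 1: 54/25  (≤ bound)
a_4 = 2: 149/69  (> 49, stop)

54/25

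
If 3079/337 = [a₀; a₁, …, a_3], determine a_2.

3079 = 9·337 + 46, so a_0 = 9
337 = 7·46 + 15, so a_1 = 7
46 = 3·15 + 1, so a_2 = 3

3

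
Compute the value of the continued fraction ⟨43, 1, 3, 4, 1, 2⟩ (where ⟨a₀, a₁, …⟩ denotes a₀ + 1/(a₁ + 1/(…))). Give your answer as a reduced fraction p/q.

Start with 2.
1 + 1/(2/1) = 1 + 1/2 = 3/2
4 + 1/(3/2) = 4 + 2/3 = 14/3
3 + 1/(14/3) = 3 + 3/14 = 45/14
1 + 1/(45/14) = 1 + 14/45 = 59/45
43 + 1/(59/45) = 43 + 45/59 = 2582/59

2582/59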